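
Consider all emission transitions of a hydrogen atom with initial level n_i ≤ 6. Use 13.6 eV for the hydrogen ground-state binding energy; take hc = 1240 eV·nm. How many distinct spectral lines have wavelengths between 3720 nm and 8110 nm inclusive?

2

Enumerate all n_i → n_f pairs with 1 ≤ n_f < n_i ≤ 6 and compute λ = 1240 / [13.6·1·(1/n_f² − 1/n_i²)].
Lines falling in [3720, 8110] nm: 5→4 (4052 nm), 6→5 (7460 nm).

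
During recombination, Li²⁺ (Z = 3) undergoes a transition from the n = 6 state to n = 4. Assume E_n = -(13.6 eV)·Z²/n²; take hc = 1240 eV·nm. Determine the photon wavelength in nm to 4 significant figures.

For Z = 3 the level energies scale as Z², so the effective Rydberg energy is 13.6 × 9 = 122.4 eV.
ΔE = 122.4 × (1/4² − 1/6²) = 122.4 × 0.03472 = 4.250 eV.
λ = hc/ΔE = 1240 / 4.250 = 291.8 nm.

291.8 nm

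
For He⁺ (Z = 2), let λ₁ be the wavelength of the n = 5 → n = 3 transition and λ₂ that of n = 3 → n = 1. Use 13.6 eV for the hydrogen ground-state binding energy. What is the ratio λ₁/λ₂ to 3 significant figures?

12.5

λ ∝ 1/ΔE ∝ 1/(1/n_f² − 1/n_i²), and the Z² and hc factors cancel in the ratio.
λ₁/λ₂ = (1/1² − 1/3²)/(1/3² − 1/5²) = 0.8889/0.07111 = 12.5.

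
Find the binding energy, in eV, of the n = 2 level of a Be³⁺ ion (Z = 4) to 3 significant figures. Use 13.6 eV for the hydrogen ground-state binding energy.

E_n = −13.6 Z²/n² = −217.6/n² eV for Z = 4.
E_2 = −217.6/4 = −54.4 eV, so ionization (to E = 0) requires 54.4 eV.

54.4 eV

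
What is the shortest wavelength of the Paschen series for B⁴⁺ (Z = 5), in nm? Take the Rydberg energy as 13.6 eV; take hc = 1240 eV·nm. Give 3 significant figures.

32.8 nm

The Paschen series has lower level n_f = 3; the series limit corresponds to n_i → ∞.
ΔE_max = 13.6 × 25 / 3² = 37.78 eV.
λ_min = 1240 / 37.78 = 32.8 nm.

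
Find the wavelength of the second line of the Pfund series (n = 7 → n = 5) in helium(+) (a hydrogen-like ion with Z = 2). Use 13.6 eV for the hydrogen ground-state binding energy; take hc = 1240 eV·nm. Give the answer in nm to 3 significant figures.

The Pfund series terminates on n_f = 5; the second line has n_i = 5+2 = 7.
ΔE = 54.40 × (1/5² − 1/7²) = 1.066 eV.
λ = 1240 / 1.066 = 1160 nm.

1160 nm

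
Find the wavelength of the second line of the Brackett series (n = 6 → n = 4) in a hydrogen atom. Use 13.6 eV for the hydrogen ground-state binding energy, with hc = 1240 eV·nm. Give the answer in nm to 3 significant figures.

The Brackett series terminates on n_f = 4; the second line has n_i = 4+2 = 6.
ΔE = 13.60 × (1/4² − 1/6²) = 0.4722 eV.
λ = 1240 / 0.4722 = 2630 nm.

2630 nm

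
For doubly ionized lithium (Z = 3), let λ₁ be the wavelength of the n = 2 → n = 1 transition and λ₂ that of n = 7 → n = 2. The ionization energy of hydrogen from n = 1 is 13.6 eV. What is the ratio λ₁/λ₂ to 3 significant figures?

0.306

λ ∝ 1/ΔE ∝ 1/(1/n_f² − 1/n_i²), and the Z² and hc factors cancel in the ratio.
λ₁/λ₂ = (1/2² − 1/7²)/(1/1² − 1/2²) = 0.2296/0.7500 = 0.306.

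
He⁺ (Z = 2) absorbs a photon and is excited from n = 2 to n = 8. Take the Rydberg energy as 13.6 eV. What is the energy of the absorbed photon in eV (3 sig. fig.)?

The Bohr energies scale as Z², so for Z = 2: E_n = −54.40/n² eV.
E_8 = −54.40/64 = −0.8500 eV and E_2 = −54.40/4 = −13.60 eV.
The photon energy is |E_8 − E_2| = 12.8 eV.

12.8 eV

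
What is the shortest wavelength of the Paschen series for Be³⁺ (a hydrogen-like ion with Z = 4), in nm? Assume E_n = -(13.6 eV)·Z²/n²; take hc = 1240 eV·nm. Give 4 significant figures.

51.29 nm

The Paschen series has lower level n_f = 3; the series limit corresponds to n_i → ∞.
ΔE_max = 13.6 × 16 / 3² = 24.18 eV.
λ_min = 1240 / 24.18 = 51.29 nm.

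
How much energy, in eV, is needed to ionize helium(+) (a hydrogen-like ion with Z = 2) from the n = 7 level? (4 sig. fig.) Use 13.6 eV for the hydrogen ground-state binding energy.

1.110 eV

E_n = −13.6 Z²/n² = −54.40/n² eV for Z = 2.
E_7 = −54.40/49 = −1.110 eV, so ionization (to E = 0) requires 1.110 eV.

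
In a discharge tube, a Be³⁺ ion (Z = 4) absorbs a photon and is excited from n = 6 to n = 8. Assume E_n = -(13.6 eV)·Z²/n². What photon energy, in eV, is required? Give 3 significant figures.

2.64 eV

The Bohr energies scale as Z², so for Z = 4: E_n = −217.6/n² eV.
E_8 = −217.6/64 = −3.400 eV and E_6 = −217.6/36 = −6.044 eV.
The photon energy is |E_8 − E_6| = 2.64 eV.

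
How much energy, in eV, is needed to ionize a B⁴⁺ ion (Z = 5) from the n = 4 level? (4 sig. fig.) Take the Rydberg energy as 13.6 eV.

E_n = −13.6 Z²/n² = −340.0/n² eV for Z = 5.
E_4 = −340.0/16 = −21.25 eV, so ionization (to E = 0) requires 21.25 eV.

21.25 eV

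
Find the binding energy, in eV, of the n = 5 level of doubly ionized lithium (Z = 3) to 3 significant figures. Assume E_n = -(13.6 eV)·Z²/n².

4.90 eV

E_n = −13.6 Z²/n² = −122.4/n² eV for Z = 3.
E_5 = −122.4/25 = −4.90 eV, so ionization (to E = 0) requires 4.90 eV.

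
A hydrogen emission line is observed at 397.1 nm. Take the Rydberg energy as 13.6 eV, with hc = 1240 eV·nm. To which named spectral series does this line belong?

Balmer

ΔE = 1240/397.1 = 3.123 eV.
This matches 13.6 × (1/2² − 1/7²), so n_f = 2: the Balmer series.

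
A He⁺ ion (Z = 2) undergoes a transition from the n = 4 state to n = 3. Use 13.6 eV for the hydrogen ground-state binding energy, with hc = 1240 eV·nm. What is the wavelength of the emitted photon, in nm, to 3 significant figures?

469 nm

For Z = 2 the level energies scale as Z², so the effective Rydberg energy is 13.6 × 4 = 54.40 eV.
ΔE = 54.40 × (1/3² − 1/4²) = 54.40 × 0.04861 = 2.644 eV.
λ = hc/ΔE = 1240 / 2.644 = 469 nm.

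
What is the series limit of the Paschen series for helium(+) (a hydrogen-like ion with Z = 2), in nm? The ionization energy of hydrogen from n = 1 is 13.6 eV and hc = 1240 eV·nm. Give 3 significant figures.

The Paschen series has lower level n_f = 3; the series limit corresponds to n_i → ∞.
ΔE_max = 13.6 × 4 / 3² = 6.044 eV.
λ_min = 1240 / 6.044 = 205 nm.

205 nm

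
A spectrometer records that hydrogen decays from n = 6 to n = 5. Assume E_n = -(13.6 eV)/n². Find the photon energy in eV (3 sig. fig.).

0.166 eV

E_6 = −13.60/36 = −0.3778 eV and E_5 = −13.60/25 = −0.5440 eV.
The photon energy is |E_6 − E_5| = 0.166 eV.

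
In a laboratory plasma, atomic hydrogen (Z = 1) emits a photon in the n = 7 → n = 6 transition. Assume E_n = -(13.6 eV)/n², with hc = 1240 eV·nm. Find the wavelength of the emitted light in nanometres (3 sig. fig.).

12400 nm

ΔE = 13.60 × (1/6² − 1/7²) = 13.60 × 0.007370 = 0.1002 eV.
λ = hc/ΔE = 1240 / 0.1002 = 12400 nm.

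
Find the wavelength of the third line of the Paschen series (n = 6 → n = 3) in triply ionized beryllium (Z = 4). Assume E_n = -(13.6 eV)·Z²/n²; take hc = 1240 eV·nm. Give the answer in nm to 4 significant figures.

68.38 nm

The Paschen series terminates on n_f = 3; the third line has n_i = 3+3 = 6.
ΔE = 217.6 × (1/3² − 1/6²) = 18.13 eV.
λ = 1240 / 18.13 = 68.38 nm.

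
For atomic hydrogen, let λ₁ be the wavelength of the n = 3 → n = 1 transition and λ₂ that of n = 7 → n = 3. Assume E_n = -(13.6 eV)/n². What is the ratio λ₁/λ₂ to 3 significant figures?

0.102

λ ∝ 1/ΔE ∝ 1/(1/n_f² − 1/n_i²), and the Z² and hc factors cancel in the ratio.
λ₁/λ₂ = (1/3² − 1/7²)/(1/1² − 1/3²) = 0.09070/0.8889 = 0.102.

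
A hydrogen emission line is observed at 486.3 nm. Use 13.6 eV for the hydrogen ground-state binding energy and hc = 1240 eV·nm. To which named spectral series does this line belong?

ΔE = 1240/486.3 = 2.550 eV.
This matches 13.6 × (1/2² − 1/4²), so n_f = 2: the Balmer series.

Balmer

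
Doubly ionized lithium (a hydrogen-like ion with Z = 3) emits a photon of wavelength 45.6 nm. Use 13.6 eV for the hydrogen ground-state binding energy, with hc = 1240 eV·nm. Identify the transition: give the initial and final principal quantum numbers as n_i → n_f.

n_i = 6, n_f = 2

The photon energy is ΔE = hc/λ = 1240 / 45.6 = 27.19 eV.
With Z = 3, ΔE = 122.4 × (1/n_f² − 1/n_i²), so 1/n_f² − 1/n_i² = 0.2222.
Trying n_f = 2 gives 1/n_i² = 0.02784, i.e. n_i ≈ 6; this pair matches.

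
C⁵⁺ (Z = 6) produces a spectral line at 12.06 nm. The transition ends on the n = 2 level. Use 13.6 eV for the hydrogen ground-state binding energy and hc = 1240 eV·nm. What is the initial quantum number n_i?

n_i = 5

The photon energy is ΔE = hc/λ = 1240 / 12.06 = 102.8 eV.
With Z = 6, ΔE = 489.6 × (1/n_f² − 1/n_i²), so 1/n_f² − 1/n_i² = 0.2100.
With n_f = 2: 1/n_i² = 1/4 − 0.2100 = 0.03999, so n_i ≈ 5.00.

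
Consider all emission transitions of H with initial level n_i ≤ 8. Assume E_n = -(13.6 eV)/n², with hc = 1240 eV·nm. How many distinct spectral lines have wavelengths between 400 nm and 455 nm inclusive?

2

Enumerate all n_i → n_f pairs with 1 ≤ n_f < n_i ≤ 8 and compute λ = 1240 / [13.6·1·(1/n_f² − 1/n_i²)].
Lines falling in [400, 455] nm: 6→2 (410.3 nm), 5→2 (434.2 nm).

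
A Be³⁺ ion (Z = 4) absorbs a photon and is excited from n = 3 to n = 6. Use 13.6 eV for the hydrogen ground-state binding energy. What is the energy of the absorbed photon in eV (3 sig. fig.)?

18.1 eV

The Bohr energies scale as Z², so for Z = 4: E_n = −217.6/n² eV.
E_6 = −217.6/36 = −6.044 eV and E_3 = −217.6/9 = −24.18 eV.
The photon energy is |E_6 − E_3| = 18.1 eV.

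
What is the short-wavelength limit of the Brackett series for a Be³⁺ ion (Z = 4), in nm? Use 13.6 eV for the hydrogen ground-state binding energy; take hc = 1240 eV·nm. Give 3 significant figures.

The Brackett series has lower level n_f = 4; the series limit corresponds to n_i → ∞.
ΔE_max = 13.6 × 16 / 4² = 13.60 eV.
λ_min = 1240 / 13.60 = 91.2 nm.

91.2 nm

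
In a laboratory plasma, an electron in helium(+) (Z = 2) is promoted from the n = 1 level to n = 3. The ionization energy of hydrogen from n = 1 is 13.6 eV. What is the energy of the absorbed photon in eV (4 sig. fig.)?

48.36 eV

The Bohr energies scale as Z², so for Z = 2: E_n = −54.40/n² eV.
E_3 = −54.40/9 = −6.044 eV and E_1 = −54.40/1 = −54.40 eV.
The photon energy is |E_3 − E_1| = 48.36 eV.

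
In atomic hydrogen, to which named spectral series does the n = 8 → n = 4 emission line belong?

The series is set by the lower level: n_f = 4 is the Brackett series.

Brackett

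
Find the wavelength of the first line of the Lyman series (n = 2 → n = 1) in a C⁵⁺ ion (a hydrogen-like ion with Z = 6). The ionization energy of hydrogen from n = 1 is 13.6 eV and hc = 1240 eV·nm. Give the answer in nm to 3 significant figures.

The Lyman series terminates on n_f = 1; the first line has n_i = 1+1 = 2.
ΔE = 489.6 × (1/1² − 1/2²) = 367.2 eV.
λ = 1240 / 367.2 = 3.38 nm.

3.38 nm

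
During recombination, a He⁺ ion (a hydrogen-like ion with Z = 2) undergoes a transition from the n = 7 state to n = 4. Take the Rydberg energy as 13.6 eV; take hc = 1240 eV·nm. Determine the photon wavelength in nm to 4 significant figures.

541.5 nm

For Z = 2 the level energies scale as Z², so the effective Rydberg energy is 13.6 × 4 = 54.40 eV.
ΔE = 54.40 × (1/4² − 1/7²) = 54.40 × 0.04209 = 2.290 eV.
λ = hc/ΔE = 1240 / 2.290 = 541.5 nm.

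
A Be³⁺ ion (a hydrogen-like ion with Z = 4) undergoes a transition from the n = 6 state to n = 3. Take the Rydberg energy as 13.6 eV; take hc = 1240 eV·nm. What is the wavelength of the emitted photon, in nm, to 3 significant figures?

68.4 nm

For Z = 4 the level energies scale as Z², so the effective Rydberg energy is 13.6 × 16 = 217.6 eV.
ΔE = 217.6 × (1/3² − 1/6²) = 217.6 × 0.08333 = 18.13 eV.
λ = hc/ΔE = 1240 / 18.13 = 68.4 nm.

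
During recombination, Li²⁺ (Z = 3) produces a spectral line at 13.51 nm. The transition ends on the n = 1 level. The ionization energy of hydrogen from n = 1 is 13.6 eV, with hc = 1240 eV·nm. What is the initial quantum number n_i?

The photon energy is ΔE = hc/λ = 1240 / 13.51 = 91.78 eV.
With Z = 3, ΔE = 122.4 × (1/n_f² − 1/n_i²), so 1/n_f² − 1/n_i² = 0.7499.
With n_f = 1: 1/n_i² = 1/1 − 0.7499 = 0.2501, so n_i ≈ 2.00.

n_i = 2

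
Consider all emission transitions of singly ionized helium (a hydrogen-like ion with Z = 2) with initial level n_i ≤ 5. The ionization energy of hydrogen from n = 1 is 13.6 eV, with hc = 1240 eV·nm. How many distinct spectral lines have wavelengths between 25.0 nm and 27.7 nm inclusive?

1

Enumerate all n_i → n_f pairs with 1 ≤ n_f < n_i ≤ 5 and compute λ = 1240 / [13.6·4·(1/n_f² − 1/n_i²)].
Lines falling in [25.0, 27.7] nm: 3→1 (25.64 nm).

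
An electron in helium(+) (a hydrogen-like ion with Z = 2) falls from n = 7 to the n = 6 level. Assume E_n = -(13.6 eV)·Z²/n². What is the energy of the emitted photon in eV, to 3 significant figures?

The Bohr energies scale as Z², so for Z = 2: E_n = −54.40/n² eV.
E_7 = −54.40/49 = −1.110 eV and E_6 = −54.40/36 = −1.511 eV.
The photon energy is |E_7 − E_6| = 0.401 eV.

0.401 eV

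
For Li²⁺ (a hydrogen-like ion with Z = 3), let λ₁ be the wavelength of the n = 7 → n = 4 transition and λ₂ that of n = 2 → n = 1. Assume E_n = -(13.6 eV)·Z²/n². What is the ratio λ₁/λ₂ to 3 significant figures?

17.8

λ ∝ 1/ΔE ∝ 1/(1/n_f² − 1/n_i²), and the Z² and hc factors cancel in the ratio.
λ₁/λ₂ = (1/1² − 1/2²)/(1/4² − 1/7²) = 0.7500/0.04209 = 17.8.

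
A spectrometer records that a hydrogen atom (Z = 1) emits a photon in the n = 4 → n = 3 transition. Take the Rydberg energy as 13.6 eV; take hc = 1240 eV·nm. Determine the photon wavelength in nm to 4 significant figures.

1876 nm

ΔE = 13.60 × (1/3² − 1/4²) = 13.60 × 0.04861 = 0.6611 eV.
λ = hc/ΔE = 1240 / 0.6611 = 1876 nm.
This line belongs to the Paschen series.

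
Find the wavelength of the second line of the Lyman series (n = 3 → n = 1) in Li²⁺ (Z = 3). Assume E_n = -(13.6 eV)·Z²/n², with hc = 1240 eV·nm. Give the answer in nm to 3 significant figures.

The Lyman series terminates on n_f = 1; the second line has n_i = 1+2 = 3.
ΔE = 122.4 × (1/1² − 1/3²) = 108.8 eV.
λ = 1240 / 108.8 = 11.4 nm.

11.4 nm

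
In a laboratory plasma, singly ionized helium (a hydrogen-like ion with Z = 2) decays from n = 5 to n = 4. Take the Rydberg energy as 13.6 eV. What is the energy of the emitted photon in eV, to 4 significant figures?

The Bohr energies scale as Z², so for Z = 2: E_n = −54.40/n² eV.
E_5 = −54.40/25 = −2.176 eV and E_4 = −54.40/16 = −3.400 eV.
The photon energy is |E_5 − E_4| = 1.224 eV.

1.224 eV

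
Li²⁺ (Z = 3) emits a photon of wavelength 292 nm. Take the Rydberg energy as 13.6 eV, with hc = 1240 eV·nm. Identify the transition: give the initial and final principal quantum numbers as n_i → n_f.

The photon energy is ΔE = hc/λ = 1240 / 292 = 4.247 eV.
With Z = 3, ΔE = 122.4 × (1/n_f² − 1/n_i²), so 1/n_f² − 1/n_i² = 0.03469.
Trying n_f = 4 gives 1/n_i² = 0.02781, i.e. n_i ≈ 6; this pair matches.

n_i = 6, n_f = 4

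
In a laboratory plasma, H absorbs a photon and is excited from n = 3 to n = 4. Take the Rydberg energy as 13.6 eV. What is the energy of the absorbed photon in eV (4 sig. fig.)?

E_4 = −13.60/16 = −0.8500 eV and E_3 = −13.60/9 = −1.511 eV.
The photon energy is |E_4 − E_3| = 0.6611 eV.

0.6611 eV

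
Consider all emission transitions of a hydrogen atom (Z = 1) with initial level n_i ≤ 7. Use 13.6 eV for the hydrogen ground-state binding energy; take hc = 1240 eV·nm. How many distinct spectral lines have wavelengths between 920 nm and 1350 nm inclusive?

3

Enumerate all n_i → n_f pairs with 1 ≤ n_f < n_i ≤ 7 and compute λ = 1240 / [13.6·1·(1/n_f² − 1/n_i²)].
Lines falling in [920, 1350] nm: 7→3 (1005 nm), 6→3 (1094 nm), 5→3 (1282 nm).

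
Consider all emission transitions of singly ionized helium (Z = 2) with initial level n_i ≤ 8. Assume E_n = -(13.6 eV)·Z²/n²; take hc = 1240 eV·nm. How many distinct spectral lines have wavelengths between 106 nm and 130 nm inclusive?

Enumerate all n_i → n_f pairs with 1 ≤ n_f < n_i ≤ 8 and compute λ = 1240 / [13.6·4·(1/n_f² − 1/n_i²)].
Lines falling in [106, 130] nm: 5→2 (108.5 nm), 4→2 (121.6 nm).

2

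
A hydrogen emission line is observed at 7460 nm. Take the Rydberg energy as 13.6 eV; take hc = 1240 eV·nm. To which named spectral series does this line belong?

ΔE = 1240/7460 = 0.1662 eV.
This matches 13.6 × (1/5² − 1/6²), so n_f = 5: the Pfund series.

Pfund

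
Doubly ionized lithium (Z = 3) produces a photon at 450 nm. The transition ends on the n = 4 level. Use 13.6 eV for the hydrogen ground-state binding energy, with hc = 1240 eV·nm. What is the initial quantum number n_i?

The photon energy is ΔE = hc/λ = 1240 / 450 = 2.756 eV.
With Z = 3, ΔE = 122.4 × (1/n_f² − 1/n_i²), so 1/n_f² − 1/n_i² = 0.02251.
With n_f = 4: 1/n_i² = 1/16 − 0.02251 = 0.03999, so n_i ≈ 5.00.

n_i = 5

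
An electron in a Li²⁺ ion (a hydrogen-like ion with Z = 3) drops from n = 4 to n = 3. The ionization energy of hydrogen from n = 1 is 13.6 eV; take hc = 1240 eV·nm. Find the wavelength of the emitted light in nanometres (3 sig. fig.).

208 nm

For Z = 3 the level energies scale as Z², so the effective Rydberg energy is 13.6 × 9 = 122.4 eV.
ΔE = 122.4 × (1/3² − 1/4²) = 122.4 × 0.04861 = 5.950 eV.
λ = hc/ΔE = 1240 / 5.950 = 208 nm.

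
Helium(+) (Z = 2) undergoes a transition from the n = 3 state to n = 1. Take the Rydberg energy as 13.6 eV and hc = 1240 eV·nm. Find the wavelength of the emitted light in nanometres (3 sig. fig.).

25.6 nm

For Z = 2 the level energies scale as Z², so the effective Rydberg energy is 13.6 × 4 = 54.40 eV.
ΔE = 54.40 × (1/1² − 1/3²) = 54.40 × 0.8889 = 48.36 eV.
λ = hc/ΔE = 1240 / 48.36 = 25.6 nm.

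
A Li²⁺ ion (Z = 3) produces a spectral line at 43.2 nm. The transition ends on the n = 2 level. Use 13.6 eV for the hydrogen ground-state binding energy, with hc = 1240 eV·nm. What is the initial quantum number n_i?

The photon energy is ΔE = hc/λ = 1240 / 43.2 = 28.70 eV.
With Z = 3, ΔE = 122.4 × (1/n_f² − 1/n_i²), so 1/n_f² − 1/n_i² = 0.2345.
With n_f = 2: 1/n_i² = 1/4 − 0.2345 = 0.01549, so n_i ≈ 8.03.

n_i = 8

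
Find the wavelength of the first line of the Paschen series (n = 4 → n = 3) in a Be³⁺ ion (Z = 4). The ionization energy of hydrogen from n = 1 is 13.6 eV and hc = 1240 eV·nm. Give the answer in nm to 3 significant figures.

The Paschen series terminates on n_f = 3; the first line has n_i = 3+1 = 4.
ΔE = 217.6 × (1/3² − 1/4²) = 10.58 eV.
λ = 1240 / 10.58 = 117 nm.

117 nm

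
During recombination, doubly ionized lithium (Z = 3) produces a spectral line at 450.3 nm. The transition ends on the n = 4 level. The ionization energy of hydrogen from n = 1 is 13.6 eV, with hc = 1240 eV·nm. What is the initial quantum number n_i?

The photon energy is ΔE = hc/λ = 1240 / 450.3 = 2.754 eV.
With Z = 3, ΔE = 122.4 × (1/n_f² − 1/n_i²), so 1/n_f² − 1/n_i² = 0.02250.
With n_f = 4: 1/n_i² = 1/16 − 0.02250 = 0.04000, so n_i ≈ 5.00.

n_i = 5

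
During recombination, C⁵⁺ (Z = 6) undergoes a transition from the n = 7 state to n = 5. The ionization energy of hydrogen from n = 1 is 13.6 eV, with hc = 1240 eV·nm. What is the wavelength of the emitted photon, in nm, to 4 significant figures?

For Z = 6 the level energies scale as Z², so the effective Rydberg energy is 13.6 × 36 = 489.6 eV.
ΔE = 489.6 × (1/5² − 1/7²) = 489.6 × 0.01959 = 9.592 eV.
λ = hc/ΔE = 1240 / 9.592 = 129.3 nm.

129.3 nm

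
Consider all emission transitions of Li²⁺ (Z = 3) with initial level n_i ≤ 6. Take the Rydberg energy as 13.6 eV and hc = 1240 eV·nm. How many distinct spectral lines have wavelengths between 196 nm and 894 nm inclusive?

4

Enumerate all n_i → n_f pairs with 1 ≤ n_f < n_i ≤ 6 and compute λ = 1240 / [13.6·9·(1/n_f² − 1/n_i²)].
Lines falling in [196, 894] nm: 4→3 (208.4 nm), 6→4 (291.8 nm), 5→4 (450.3 nm), 6→5 (828.9 nm).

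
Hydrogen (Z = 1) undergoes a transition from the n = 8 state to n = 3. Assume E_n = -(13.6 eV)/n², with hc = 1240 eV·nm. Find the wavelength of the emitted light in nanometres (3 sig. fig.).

955 nm

ΔE = 13.60 × (1/3² − 1/8²) = 13.60 × 0.09549 = 1.299 eV.
λ = hc/ΔE = 1240 / 1.299 = 955 nm.
This line belongs to the Paschen series.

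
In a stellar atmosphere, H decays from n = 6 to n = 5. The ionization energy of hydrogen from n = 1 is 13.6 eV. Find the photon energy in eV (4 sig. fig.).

0.1662 eV

E_6 = −13.60/36 = −0.3778 eV and E_5 = −13.60/25 = −0.5440 eV.
The photon energy is |E_6 − E_5| = 0.1662 eV.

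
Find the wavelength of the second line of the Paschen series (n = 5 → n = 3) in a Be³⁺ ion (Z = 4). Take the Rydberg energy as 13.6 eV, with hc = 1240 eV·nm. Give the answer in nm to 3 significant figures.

80.1 nm

The Paschen series terminates on n_f = 3; the second line has n_i = 3+2 = 5.
ΔE = 217.6 × (1/3² − 1/5²) = 15.47 eV.
λ = 1240 / 15.47 = 80.1 nm.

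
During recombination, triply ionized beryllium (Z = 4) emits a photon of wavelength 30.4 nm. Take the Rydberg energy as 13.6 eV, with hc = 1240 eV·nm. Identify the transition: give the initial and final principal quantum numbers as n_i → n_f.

n_i = 4, n_f = 2

The photon energy is ΔE = hc/λ = 1240 / 30.4 = 40.79 eV.
With Z = 4, ΔE = 217.6 × (1/n_f² − 1/n_i²), so 1/n_f² − 1/n_i² = 0.1875.
Trying n_f = 2 gives 1/n_i² = 0.06255, i.e. n_i ≈ 4; this pair matches.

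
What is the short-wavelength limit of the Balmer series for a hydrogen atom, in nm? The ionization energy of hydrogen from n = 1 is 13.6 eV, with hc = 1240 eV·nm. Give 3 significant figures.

365 nm

The Balmer series has lower level n_f = 2; the series limit corresponds to n_i → ∞.
ΔE_max = 13.6 × 1 / 2² = 3.400 eV.
λ_min = 1240 / 3.400 = 365 nm.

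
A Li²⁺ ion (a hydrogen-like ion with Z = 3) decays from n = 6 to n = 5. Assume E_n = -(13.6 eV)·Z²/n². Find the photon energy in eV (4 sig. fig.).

1.496 eV

The Bohr energies scale as Z², so for Z = 3: E_n = −122.4/n² eV.
E_6 = −122.4/36 = −3.400 eV and E_5 = −122.4/25 = −4.896 eV.
The photon energy is |E_6 − E_5| = 1.496 eV.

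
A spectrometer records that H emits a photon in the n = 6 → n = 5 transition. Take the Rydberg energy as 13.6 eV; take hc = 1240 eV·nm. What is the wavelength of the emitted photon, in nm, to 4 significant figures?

ΔE = 13.60 × (1/5² − 1/6²) = 13.60 × 0.01222 = 0.1662 eV.
λ = hc/ΔE = 1240 / 0.1662 = 7460 nm.
This line belongs to the Pfund series.

7460 nm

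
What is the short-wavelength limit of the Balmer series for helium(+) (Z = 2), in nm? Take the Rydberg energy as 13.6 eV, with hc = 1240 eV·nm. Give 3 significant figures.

The Balmer series has lower level n_f = 2; the series limit corresponds to n_i → ∞.
ΔE_max = 13.6 × 4 / 2² = 13.60 eV.
λ_min = 1240 / 13.60 = 91.2 nm.

91.2 nm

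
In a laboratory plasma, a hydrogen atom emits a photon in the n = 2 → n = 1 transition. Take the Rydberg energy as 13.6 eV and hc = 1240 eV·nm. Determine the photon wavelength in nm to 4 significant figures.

ΔE = 13.60 × (1/1² − 1/2²) = 13.60 × 0.7500 = 10.20 eV.
λ = hc/ΔE = 1240 / 10.20 = 121.6 nm.
This line belongs to the Lyman series.

121.6 nm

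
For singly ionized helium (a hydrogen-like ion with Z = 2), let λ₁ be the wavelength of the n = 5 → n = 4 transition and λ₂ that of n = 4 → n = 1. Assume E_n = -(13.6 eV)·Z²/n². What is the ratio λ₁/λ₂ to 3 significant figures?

41.7

λ ∝ 1/ΔE ∝ 1/(1/n_f² − 1/n_i²), and the Z² and hc factors cancel in the ratio.
λ₁/λ₂ = (1/1² − 1/4²)/(1/4² − 1/5²) = 0.9375/0.02250 = 41.7.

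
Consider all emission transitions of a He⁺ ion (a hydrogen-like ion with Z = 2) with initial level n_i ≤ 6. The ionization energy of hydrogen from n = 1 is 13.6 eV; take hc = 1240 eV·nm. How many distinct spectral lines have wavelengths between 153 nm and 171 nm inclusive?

1

Enumerate all n_i → n_f pairs with 1 ≤ n_f < n_i ≤ 6 and compute λ = 1240 / [13.6·4·(1/n_f² − 1/n_i²)].
Lines falling in [153, 171] nm: 3→2 (164.1 nm).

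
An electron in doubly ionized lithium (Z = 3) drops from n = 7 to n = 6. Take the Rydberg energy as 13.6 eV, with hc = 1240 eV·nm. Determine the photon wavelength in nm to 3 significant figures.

For Z = 3 the level energies scale as Z², so the effective Rydberg energy is 13.6 × 9 = 122.4 eV.
ΔE = 122.4 × (1/6² − 1/7²) = 122.4 × 0.007370 = 0.9020 eV.
λ = hc/ΔE = 1240 / 0.9020 = 1370 nm.

1370 nm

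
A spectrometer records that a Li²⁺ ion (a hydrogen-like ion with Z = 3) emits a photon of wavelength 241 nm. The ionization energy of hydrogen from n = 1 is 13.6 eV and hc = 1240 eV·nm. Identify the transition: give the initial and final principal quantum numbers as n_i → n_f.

n_i = 7, n_f = 4

The photon energy is ΔE = hc/λ = 1240 / 241 = 5.145 eV.
With Z = 3, ΔE = 122.4 × (1/n_f² − 1/n_i²), so 1/n_f² − 1/n_i² = 0.04204.
Trying n_f = 4 gives 1/n_i² = 0.02046, i.e. n_i ≈ 7; this pair matches.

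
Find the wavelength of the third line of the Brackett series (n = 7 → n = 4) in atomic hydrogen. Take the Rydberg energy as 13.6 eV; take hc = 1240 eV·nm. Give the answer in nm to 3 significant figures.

The Brackett series terminates on n_f = 4; the third line has n_i = 4+3 = 7.
ΔE = 13.60 × (1/4² − 1/7²) = 0.5724 eV.
λ = 1240 / 0.5724 = 2170 nm.

2170 nm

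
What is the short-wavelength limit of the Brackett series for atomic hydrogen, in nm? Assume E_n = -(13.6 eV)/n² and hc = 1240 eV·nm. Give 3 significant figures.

1460 nm

The Brackett series has lower level n_f = 4; the series limit corresponds to n_i → ∞.
ΔE_max = 13.6 × 1 / 4² = 0.8500 eV.
λ_min = 1240 / 0.8500 = 1460 nm.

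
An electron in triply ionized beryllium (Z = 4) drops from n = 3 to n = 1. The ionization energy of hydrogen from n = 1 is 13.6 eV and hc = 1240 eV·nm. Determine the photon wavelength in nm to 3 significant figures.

For Z = 4 the level energies scale as Z², so the effective Rydberg energy is 13.6 × 16 = 217.6 eV.
ΔE = 217.6 × (1/1² − 1/3²) = 217.6 × 0.8889 = 193.4 eV.
λ = hc/ΔE = 1240 / 193.4 = 6.41 nm.

6.41 nm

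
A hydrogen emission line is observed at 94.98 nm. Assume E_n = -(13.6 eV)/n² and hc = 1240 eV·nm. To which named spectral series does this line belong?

Lyman

ΔE = 1240/94.98 = 13.06 eV.
This matches 13.6 × (1/1² − 1/5²), so n_f = 1: the Lyman series.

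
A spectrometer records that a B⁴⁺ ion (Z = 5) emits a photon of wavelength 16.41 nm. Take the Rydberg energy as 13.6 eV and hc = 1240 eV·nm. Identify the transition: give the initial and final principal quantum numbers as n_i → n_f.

n_i = 6, n_f = 2

The photon energy is ΔE = hc/λ = 1240 / 16.41 = 75.56 eV.
With Z = 5, ΔE = 340.0 × (1/n_f² − 1/n_i²), so 1/n_f² − 1/n_i² = 0.2222.
Trying n_f = 2 gives 1/n_i² = 0.02775, i.e. n_i ≈ 6; this pair matches.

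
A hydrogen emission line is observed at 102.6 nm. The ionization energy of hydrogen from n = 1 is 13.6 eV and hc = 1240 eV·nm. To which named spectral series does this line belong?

ΔE = 1240/102.6 = 12.09 eV.
This matches 13.6 × (1/1² − 1/3²), so n_f = 1: the Lyman series.

Lyman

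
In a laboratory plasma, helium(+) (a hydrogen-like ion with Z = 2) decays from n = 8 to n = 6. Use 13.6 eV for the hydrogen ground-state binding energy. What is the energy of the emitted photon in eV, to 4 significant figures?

The Bohr energies scale as Z², so for Z = 2: E_n = −54.40/n² eV.
E_8 = −54.40/64 = −0.8500 eV and E_6 = −54.40/36 = −1.511 eV.
The photon energy is |E_8 − E_6| = 0.6611 eV.

0.6611 eV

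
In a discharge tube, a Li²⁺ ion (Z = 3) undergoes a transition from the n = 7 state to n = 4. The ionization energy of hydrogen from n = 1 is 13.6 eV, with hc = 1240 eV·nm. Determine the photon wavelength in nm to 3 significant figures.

For Z = 3 the level energies scale as Z², so the effective Rydberg energy is 13.6 × 9 = 122.4 eV.
ΔE = 122.4 × (1/4² − 1/7²) = 122.4 × 0.04209 = 5.152 eV.
λ = hc/ΔE = 1240 / 5.152 = 241 nm.

241 nm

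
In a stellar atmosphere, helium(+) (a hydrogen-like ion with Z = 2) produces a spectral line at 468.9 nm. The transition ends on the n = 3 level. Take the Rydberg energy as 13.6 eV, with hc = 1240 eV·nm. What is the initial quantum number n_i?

The photon energy is ΔE = hc/λ = 1240 / 468.9 = 2.644 eV.
With Z = 2, ΔE = 54.40 × (1/n_f² − 1/n_i²), so 1/n_f² − 1/n_i² = 0.04861.
With n_f = 3: 1/n_i² = 1/9 − 0.04861 = 0.06250, so n_i ≈ 4.00.

n_i = 4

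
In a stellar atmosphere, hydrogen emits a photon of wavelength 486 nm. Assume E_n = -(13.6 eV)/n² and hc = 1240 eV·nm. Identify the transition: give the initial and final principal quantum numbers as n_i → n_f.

The photon energy is ΔE = hc/λ = 1240 / 486 = 2.551 eV.
With Z = 1, ΔE = 13.60 × (1/n_f² − 1/n_i²), so 1/n_f² − 1/n_i² = 0.1876.
Trying n_f = 2 gives 1/n_i² = 0.06239, i.e. n_i ≈ 4; this pair matches.

n_i = 4, n_f = 2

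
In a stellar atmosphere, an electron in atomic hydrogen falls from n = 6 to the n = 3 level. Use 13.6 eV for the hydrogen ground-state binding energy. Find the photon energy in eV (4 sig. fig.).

1.133 eV

E_6 = −13.60/36 = −0.3778 eV and E_3 = −13.60/9 = −1.511 eV.
The photon energy is |E_6 − E_3| = 1.133 eV.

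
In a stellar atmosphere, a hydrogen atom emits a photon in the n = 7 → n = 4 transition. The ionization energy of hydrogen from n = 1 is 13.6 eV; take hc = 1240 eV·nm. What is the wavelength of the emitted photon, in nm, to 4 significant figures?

ΔE = 13.60 × (1/4² − 1/7²) = 13.60 × 0.04209 = 0.5724 eV.
λ = hc/ΔE = 1240 / 0.5724 = 2166 nm.

2166 nm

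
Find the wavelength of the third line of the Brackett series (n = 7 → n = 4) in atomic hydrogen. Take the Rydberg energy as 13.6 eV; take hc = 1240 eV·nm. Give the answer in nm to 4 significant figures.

The Brackett series terminates on n_f = 4; the third line has n_i = 4+3 = 7.
ΔE = 13.60 × (1/4² − 1/7²) = 0.5724 eV.
λ = 1240 / 0.5724 = 2166 nm.

2166 nm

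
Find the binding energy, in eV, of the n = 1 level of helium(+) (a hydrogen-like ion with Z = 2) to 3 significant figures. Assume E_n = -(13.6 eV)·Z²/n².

54.4 eV

E_n = −13.6 Z²/n² = −54.40/n² eV for Z = 2.
E_1 = −54.40/1 = −54.4 eV, so ionization (to E = 0) requires 54.4 eV.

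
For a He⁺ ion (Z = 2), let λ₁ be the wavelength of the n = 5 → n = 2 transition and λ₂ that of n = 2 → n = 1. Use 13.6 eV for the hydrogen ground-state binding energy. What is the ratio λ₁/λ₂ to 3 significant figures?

3.57

λ ∝ 1/ΔE ∝ 1/(1/n_f² − 1/n_i²), and the Z² and hc factors cancel in the ratio.
λ₁/λ₂ = (1/1² − 1/2²)/(1/2² − 1/5²) = 0.7500/0.2100 = 3.57.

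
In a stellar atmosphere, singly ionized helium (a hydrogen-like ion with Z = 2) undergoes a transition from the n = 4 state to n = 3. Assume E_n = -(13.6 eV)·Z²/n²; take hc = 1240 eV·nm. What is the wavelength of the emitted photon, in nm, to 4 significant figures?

468.9 nm

For Z = 2 the level energies scale as Z², so the effective Rydberg energy is 13.6 × 4 = 54.40 eV.
ΔE = 54.40 × (1/3² − 1/4²) = 54.40 × 0.04861 = 2.644 eV.
λ = hc/ΔE = 1240 / 2.644 = 468.9 nm.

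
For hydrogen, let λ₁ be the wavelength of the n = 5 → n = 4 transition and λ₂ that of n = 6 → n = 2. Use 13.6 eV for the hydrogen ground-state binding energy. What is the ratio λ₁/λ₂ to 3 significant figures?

9.88

λ ∝ 1/ΔE ∝ 1/(1/n_f² − 1/n_i²), and the Z² and hc factors cancel in the ratio.
λ₁/λ₂ = (1/2² − 1/6²)/(1/4² − 1/5²) = 0.2222/0.02250 = 9.88.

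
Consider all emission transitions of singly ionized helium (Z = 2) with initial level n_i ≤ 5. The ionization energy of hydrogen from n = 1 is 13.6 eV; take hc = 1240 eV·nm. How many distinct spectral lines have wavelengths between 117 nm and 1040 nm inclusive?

Enumerate all n_i → n_f pairs with 1 ≤ n_f < n_i ≤ 5 and compute λ = 1240 / [13.6·4·(1/n_f² − 1/n_i²)].
Lines falling in [117, 1040] nm: 4→2 (121.6 nm), 3→2 (164.1 nm), 5→3 (320.5 nm), 4→3 (468.9 nm), 5→4 (1013 nm).

5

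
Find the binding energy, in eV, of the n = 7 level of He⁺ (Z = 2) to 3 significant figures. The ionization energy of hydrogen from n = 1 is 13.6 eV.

1.11 eV

E_n = −13.6 Z²/n² = −54.40/n² eV for Z = 2.
E_7 = −54.40/49 = −1.11 eV, so ionization (to E = 0) requires 1.11 eV.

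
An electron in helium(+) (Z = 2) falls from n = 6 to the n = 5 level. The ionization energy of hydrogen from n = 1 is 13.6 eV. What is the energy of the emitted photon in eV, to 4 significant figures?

The Bohr energies scale as Z², so for Z = 2: E_n = −54.40/n² eV.
E_6 = −54.40/36 = −1.511 eV and E_5 = −54.40/25 = −2.176 eV.
The photon energy is |E_6 − E_5| = 0.6649 eV.

0.6649 eV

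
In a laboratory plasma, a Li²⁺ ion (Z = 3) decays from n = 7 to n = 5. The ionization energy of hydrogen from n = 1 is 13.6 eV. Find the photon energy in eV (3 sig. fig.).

The Bohr energies scale as Z², so for Z = 3: E_n = −122.4/n² eV.
E_7 = −122.4/49 = −2.498 eV and E_5 = −122.4/25 = −4.896 eV.
The photon energy is |E_7 − E_5| = 2.40 eV.

2.40 eV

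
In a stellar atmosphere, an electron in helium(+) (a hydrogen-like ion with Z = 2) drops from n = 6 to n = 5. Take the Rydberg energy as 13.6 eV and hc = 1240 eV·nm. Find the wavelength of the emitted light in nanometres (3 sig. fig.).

For Z = 2 the level energies scale as Z², so the effective Rydberg energy is 13.6 × 4 = 54.40 eV.
ΔE = 54.40 × (1/5² − 1/6²) = 54.40 × 0.01222 = 0.6649 eV.
λ = hc/ΔE = 1240 / 0.6649 = 1860 nm.

1860 nm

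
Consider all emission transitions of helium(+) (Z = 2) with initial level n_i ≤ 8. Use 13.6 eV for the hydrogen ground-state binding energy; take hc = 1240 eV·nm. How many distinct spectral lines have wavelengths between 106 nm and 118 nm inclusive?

Enumerate all n_i → n_f pairs with 1 ≤ n_f < n_i ≤ 8 and compute λ = 1240 / [13.6·4·(1/n_f² − 1/n_i²)].
Lines falling in [106, 118] nm: 5→2 (108.5 nm).

1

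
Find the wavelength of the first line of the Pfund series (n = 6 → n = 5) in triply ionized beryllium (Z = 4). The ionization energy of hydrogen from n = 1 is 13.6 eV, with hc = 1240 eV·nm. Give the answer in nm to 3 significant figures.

The Pfund series terminates on n_f = 5; the first line has n_i = 5+1 = 6.
ΔE = 217.6 × (1/5² − 1/6²) = 2.660 eV.
λ = 1240 / 2.660 = 466 nm.

466 nm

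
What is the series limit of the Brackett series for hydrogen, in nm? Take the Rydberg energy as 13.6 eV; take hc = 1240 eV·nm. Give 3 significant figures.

1460 nm

The Brackett series has lower level n_f = 4; the series limit corresponds to n_i → ∞.
ΔE_max = 13.6 × 1 / 4² = 0.8500 eV.
λ_min = 1240 / 0.8500 = 1460 nm.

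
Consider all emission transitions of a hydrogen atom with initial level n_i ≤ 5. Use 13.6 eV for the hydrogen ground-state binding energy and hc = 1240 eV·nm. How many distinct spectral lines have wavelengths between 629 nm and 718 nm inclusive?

Enumerate all n_i → n_f pairs with 1 ≤ n_f < n_i ≤ 5 and compute λ = 1240 / [13.6·1·(1/n_f² − 1/n_i²)].
Lines falling in [629, 718] nm: 3→2 (656.5 nm).

1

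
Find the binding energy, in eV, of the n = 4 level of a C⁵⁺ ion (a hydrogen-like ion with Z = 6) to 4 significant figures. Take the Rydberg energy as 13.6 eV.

E_n = −13.6 Z²/n² = −489.6/n² eV for Z = 6.
E_4 = −489.6/16 = −30.60 eV, so ionization (to E = 0) requires 30.60 eV.

30.60 eV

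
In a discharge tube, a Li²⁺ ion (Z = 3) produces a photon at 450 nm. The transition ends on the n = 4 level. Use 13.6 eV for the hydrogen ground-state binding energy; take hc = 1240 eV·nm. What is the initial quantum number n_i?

n_i = 5

The photon energy is ΔE = hc/λ = 1240 / 450 = 2.756 eV.
With Z = 3, ΔE = 122.4 × (1/n_f² − 1/n_i²), so 1/n_f² − 1/n_i² = 0.02251.
With n_f = 4: 1/n_i² = 1/16 − 0.02251 = 0.03999, so n_i ≈ 5.00.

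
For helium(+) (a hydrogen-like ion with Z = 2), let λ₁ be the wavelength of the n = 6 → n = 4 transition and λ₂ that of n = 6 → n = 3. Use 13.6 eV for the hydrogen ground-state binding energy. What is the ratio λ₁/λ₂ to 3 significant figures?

2.40

λ ∝ 1/ΔE ∝ 1/(1/n_f² − 1/n_i²), and the Z² and hc factors cancel in the ratio.
λ₁/λ₂ = (1/3² − 1/6²)/(1/4² − 1/6²) = 0.08333/0.03472 = 2.40.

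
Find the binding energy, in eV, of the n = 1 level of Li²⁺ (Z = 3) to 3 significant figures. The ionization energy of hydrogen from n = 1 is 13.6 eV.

122 eV

E_n = −13.6 Z²/n² = −122.4/n² eV for Z = 3.
E_1 = −122.4/1 = −122 eV, so ionization (to E = 0) requires 122 eV.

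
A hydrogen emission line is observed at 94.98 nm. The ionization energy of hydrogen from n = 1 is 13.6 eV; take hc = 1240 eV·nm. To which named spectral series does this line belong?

Lyman

ΔE = 1240/94.98 = 13.06 eV.
This matches 13.6 × (1/1² − 1/5²), so n_f = 1: the Lyman series.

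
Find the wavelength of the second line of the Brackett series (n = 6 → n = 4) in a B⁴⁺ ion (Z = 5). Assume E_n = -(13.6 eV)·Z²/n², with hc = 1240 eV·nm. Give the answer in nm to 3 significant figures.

105 nm

The Brackett series terminates on n_f = 4; the second line has n_i = 4+2 = 6.
ΔE = 340.0 × (1/4² − 1/6²) = 11.81 eV.
λ = 1240 / 11.81 = 105 nm.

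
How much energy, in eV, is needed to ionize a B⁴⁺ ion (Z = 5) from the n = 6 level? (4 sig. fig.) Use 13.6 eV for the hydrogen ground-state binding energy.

E_n = −13.6 Z²/n² = −340.0/n² eV for Z = 5.
E_6 = −340.0/36 = −9.444 eV, so ionization (to E = 0) requires 9.444 eV.

9.444 eV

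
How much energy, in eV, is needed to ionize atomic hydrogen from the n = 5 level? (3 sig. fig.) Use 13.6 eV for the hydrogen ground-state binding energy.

0.544 eV

E_5 = −13.60/25 = −0.544 eV, so ionization (to E = 0) requires 0.544 eV.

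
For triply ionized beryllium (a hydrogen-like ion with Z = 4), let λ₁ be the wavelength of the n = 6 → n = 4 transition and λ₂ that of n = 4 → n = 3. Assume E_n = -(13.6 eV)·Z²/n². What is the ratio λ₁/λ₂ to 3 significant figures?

1.40

λ ∝ 1/ΔE ∝ 1/(1/n_f² − 1/n_i²), and the Z² and hc factors cancel in the ratio.
λ₁/λ₂ = (1/3² − 1/4²)/(1/4² − 1/6²) = 0.04861/0.03472 = 1.40.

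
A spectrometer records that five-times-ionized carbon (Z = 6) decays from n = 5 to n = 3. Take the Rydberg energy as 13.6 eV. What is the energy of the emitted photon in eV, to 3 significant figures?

The Bohr energies scale as Z², so for Z = 6: E_n = −489.6/n² eV.
E_5 = −489.6/25 = −19.58 eV and E_3 = −489.6/9 = −54.40 eV.
The photon energy is |E_5 − E_3| = 34.8 eV.

34.8 eV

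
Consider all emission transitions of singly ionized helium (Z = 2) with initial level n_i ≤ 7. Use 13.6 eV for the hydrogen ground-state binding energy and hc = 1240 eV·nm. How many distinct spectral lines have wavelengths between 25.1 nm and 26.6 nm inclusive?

1

Enumerate all n_i → n_f pairs with 1 ≤ n_f < n_i ≤ 7 and compute λ = 1240 / [13.6·4·(1/n_f² − 1/n_i²)].
Lines falling in [25.1, 26.6] nm: 3→1 (25.64 nm).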